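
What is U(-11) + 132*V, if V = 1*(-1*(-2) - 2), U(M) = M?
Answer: -11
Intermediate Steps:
V = 0 (V = 1*(2 - 2) = 1*0 = 0)
U(-11) + 132*V = -11 + 132*0 = -11 + 0 = -11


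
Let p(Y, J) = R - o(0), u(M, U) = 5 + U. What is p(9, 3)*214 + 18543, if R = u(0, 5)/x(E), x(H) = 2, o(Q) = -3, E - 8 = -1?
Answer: 20255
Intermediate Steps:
E = 7 (E = 8 - 1 = 7)
R = 5 (R = (5 + 5)/2 = 10*(½) = 5)
p(Y, J) = 8 (p(Y, J) = 5 - 1*(-3) = 5 + 3 = 8)
p(9, 3)*214 + 18543 = 8*214 + 18543 = 1712 + 18543 = 20255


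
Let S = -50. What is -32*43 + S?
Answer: -1426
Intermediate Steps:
-32*43 + S = -32*43 - 50 = -1376 - 50 = -1426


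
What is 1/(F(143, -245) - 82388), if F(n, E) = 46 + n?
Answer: -1/82199 ≈ -1.2166e-5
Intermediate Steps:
1/(F(143, -245) - 82388) = 1/((46 + 143) - 82388) = 1/(189 - 82388) = 1/(-82199) = -1/82199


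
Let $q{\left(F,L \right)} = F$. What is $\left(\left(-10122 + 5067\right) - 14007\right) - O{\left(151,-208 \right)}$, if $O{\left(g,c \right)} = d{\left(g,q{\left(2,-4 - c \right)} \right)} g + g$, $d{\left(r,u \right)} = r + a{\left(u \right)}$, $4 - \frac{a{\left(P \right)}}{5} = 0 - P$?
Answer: $-46544$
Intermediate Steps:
$a{\left(P \right)} = 20 + 5 P$ ($a{\left(P \right)} = 20 - 5 \left(0 - P\right) = 20 - 5 \left(- P\right) = 20 + 5 P$)
$d{\left(r,u \right)} = 20 + r + 5 u$ ($d{\left(r,u \right)} = r + \left(20 + 5 u\right) = 20 + r + 5 u$)
$O{\left(g,c \right)} = g + g \left(30 + g\right)$ ($O{\left(g,c \right)} = \left(20 + g + 5 \cdot 2\right) g + g = \left(20 + g + 10\right) g + g = \left(30 + g\right) g + g = g \left(30 + g\right) + g = g + g \left(30 + g\right)$)
$\left(\left(-10122 + 5067\right) - 14007\right) - O{\left(151,-208 \right)} = \left(\left(-10122 + 5067\right) - 14007\right) - 151 \left(31 + 151\right) = \left(-5055 - 14007\right) - 151 \cdot 182 = -19062 - 27482 = -46544$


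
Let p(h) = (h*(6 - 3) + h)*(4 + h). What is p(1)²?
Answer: 400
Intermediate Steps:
p(h) = 4*h*(4 + h) (p(h) = (h*3 + h)*(4 + h) = (3*h + h)*(4 + h) = (4*h)*(4 + h) = 4*h*(4 + h))
p(1)² = (4*1*(4 + 1))² = (4*1*5)² = 20² = 400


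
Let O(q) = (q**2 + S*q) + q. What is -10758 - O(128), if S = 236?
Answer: -57478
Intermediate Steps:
O(q) = q**2 + 237*q (O(q) = (q**2 + 236*q) + q = q**2 + 237*q)
-10758 - O(128) = -10758 - 128*(237 + 128) = -10758 - 128*365 = -10758 - 1*46720 = -10758 - 46720 = -57478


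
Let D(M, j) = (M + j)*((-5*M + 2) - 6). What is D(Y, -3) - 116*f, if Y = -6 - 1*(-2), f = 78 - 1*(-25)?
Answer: -12060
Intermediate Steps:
f = 103 (f = 78 + 25 = 103)
Y = -4 (Y = -6 + 2 = -4)
D(M, j) = (-4 - 5*M)*(M + j) (D(M, j) = (M + j)*((2 - 5*M) - 6) = (M + j)*(-4 - 5*M) = (-4 - 5*M)*(M + j))
D(Y, -3) - 116*f = (-5*(-4)² - 4*(-4) - 4*(-3) - 5*(-4)*(-3)) - 116*103 = (-5*16 + 16 + 12 - 60) - 11948 = (-80 + 16 + 12 - 60) - 11948 = -112 - 11948 = -12060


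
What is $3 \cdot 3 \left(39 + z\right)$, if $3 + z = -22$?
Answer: $126$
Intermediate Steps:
$z = -25$ ($z = -3 - 22 = -25$)
$3 \cdot 3 \left(39 + z\right) = 3 \cdot 3 \left(39 - 25\right) = 9 \cdot 14 = 126$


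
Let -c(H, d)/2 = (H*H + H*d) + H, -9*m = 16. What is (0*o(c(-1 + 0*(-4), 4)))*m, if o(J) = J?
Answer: 0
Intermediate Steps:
m = -16/9 (m = -1/9*16 = -16/9 ≈ -1.7778)
c(H, d) = -2*H - 2*H**2 - 2*H*d (c(H, d) = -2*((H*H + H*d) + H) = -2*((H**2 + H*d) + H) = -2*(H + H**2 + H*d) = -2*H - 2*H**2 - 2*H*d)
(0*o(c(-1 + 0*(-4), 4)))*m = (0*(-2*(-1 + 0*(-4))*(1 + (-1 + 0*(-4)) + 4)))*(-16/9) = (0*(-2*(-1 + 0)*(1 + (-1 + 0) + 4)))*(-16/9) = (0*(-2*(-1)*(1 - 1 + 4)))*(-16/9) = (0*(-2*(-1)*4))*(-16/9) = (0*8)*(-16/9) = 0*(-16/9) = 0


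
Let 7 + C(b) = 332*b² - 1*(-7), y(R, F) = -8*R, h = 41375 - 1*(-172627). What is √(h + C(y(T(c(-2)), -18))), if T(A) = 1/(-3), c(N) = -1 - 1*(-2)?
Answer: √1947266/3 ≈ 465.15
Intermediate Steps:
c(N) = 1 (c(N) = -1 + 2 = 1)
T(A) = -⅓
h = 214002 (h = 41375 + 172627 = 214002)
C(b) = 332*b² (C(b) = -7 + (332*b² - 1*(-7)) = -7 + (332*b² + 7) = -7 + (7 + 332*b²) = 332*b²)
√(h + C(y(T(c(-2)), -18))) = √(214002 + 332*(-8*(-⅓))²) = √(214002 + 332*(8/3)²) = √(214002 + 332*(64/9)) = √(214002 + 21248/9) = √(1947266/9) = √1947266/3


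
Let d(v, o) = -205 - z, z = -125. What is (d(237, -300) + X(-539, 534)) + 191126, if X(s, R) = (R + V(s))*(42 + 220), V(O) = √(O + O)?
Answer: 330954 + 1834*I*√22 ≈ 3.3095e+5 + 8602.2*I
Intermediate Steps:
V(O) = √2*√O (V(O) = √(2*O) = √2*√O)
d(v, o) = -80 (d(v, o) = -205 - 1*(-125) = -205 + 125 = -80)
X(s, R) = 262*R + 262*√2*√s (X(s, R) = (R + √2*√s)*(42 + 220) = (R + √2*√s)*262 = 262*R + 262*√2*√s)
(d(237, -300) + X(-539, 534)) + 191126 = (-80 + (262*534 + 262*√2*√(-539))) + 191126 = (-80 + (139908 + 262*√2*(7*I*√11))) + 191126 = (-80 + (139908 + 1834*I*√22)) + 191126 = (139828 + 1834*I*√22) + 191126 = 330954 + 1834*I*√22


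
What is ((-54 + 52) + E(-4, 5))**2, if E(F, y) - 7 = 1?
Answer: 36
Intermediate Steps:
E(F, y) = 8 (E(F, y) = 7 + 1 = 8)
((-54 + 52) + E(-4, 5))**2 = ((-54 + 52) + 8)**2 = (-2 + 8)**2 = 6**2 = 36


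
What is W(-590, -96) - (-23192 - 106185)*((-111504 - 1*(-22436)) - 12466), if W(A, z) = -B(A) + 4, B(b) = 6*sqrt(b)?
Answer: -13136164314 - 6*I*sqrt(590) ≈ -1.3136e+10 - 145.74*I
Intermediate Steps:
W(A, z) = 4 - 6*sqrt(A) (W(A, z) = -6*sqrt(A) + 4 = 4 - 6*sqrt(A))
W(-590, -96) - (-23192 - 106185)*((-111504 - 1*(-22436)) - 12466) = (4 - 6*I*sqrt(590)) - (-23192 - 106185)*((-111504 - 1*(-22436)) - 12466) = (4 - 6*I*sqrt(590)) - (-129377)*((-111504 + 22436) - 12466) = (4 - 6*I*sqrt(590)) - (-129377)*(-89068 - 12466) = (4 - 6*I*sqrt(590)) - (-129377)*(-101534) = (4 - 6*I*sqrt(590)) - 1*13136164318 = (4 - 6*I*sqrt(590)) - 13136164318 = -13136164314 - 6*I*sqrt(590)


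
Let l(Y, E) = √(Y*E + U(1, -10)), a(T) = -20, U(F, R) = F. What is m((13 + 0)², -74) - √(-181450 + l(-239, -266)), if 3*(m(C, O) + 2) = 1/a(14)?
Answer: -121/60 - I*√(181450 - 5*√2543) ≈ -2.0167 - 425.67*I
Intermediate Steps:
l(Y, E) = √(1 + E*Y) (l(Y, E) = √(Y*E + 1) = √(E*Y + 1) = √(1 + E*Y))
m(C, O) = -121/60 (m(C, O) = -2 + (⅓)/(-20) = -2 + (⅓)*(-1/20) = -2 - 1/60 = -121/60)
m((13 + 0)², -74) - √(-181450 + l(-239, -266)) = -121/60 - √(-181450 + √(1 - 266*(-239))) = -121/60 - √(-181450 + √(1 + 63574)) = -121/60 - √(-181450 + √63575) = -121/60 - √(-181450 + 5*√2543)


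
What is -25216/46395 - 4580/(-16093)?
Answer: -193311988/746634735 ≈ -0.25891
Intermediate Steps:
-25216/46395 - 4580/(-16093) = -25216*1/46395 - 4580*(-1/16093) = -25216/46395 + 4580/16093 = -193311988/746634735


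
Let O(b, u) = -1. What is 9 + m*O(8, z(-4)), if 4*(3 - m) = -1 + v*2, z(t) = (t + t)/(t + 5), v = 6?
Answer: 35/4 ≈ 8.7500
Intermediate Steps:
z(t) = 2*t/(5 + t) (z(t) = (2*t)/(5 + t) = 2*t/(5 + t))
m = ¼ (m = 3 - (-1 + 6*2)/4 = 3 - (-1 + 12)/4 = 3 - ¼*11 = 3 - 11/4 = ¼ ≈ 0.25000)
9 + m*O(8, z(-4)) = 9 + (¼)*(-1) = 9 - ¼ = 35/4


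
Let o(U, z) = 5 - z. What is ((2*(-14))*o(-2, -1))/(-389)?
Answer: 168/389 ≈ 0.43188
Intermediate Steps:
((2*(-14))*o(-2, -1))/(-389) = ((2*(-14))*(5 - 1*(-1)))/(-389) = -28*(5 + 1)*(-1/389) = -28*6*(-1/389) = -168*(-1/389) = 168/389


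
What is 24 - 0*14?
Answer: 24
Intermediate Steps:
24 - 0*14 = 24 - 32*0 = 24 + 0 = 24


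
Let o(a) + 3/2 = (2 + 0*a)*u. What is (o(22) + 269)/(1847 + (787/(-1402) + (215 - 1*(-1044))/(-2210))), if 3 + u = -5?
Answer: 389626315/2859638676 ≈ 0.13625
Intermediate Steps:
u = -8 (u = -3 - 5 = -8)
o(a) = -35/2 (o(a) = -3/2 + (2 + 0*a)*(-8) = -3/2 + (2 + 0)*(-8) = -3/2 + 2*(-8) = -3/2 - 16 = -35/2)
(o(22) + 269)/(1847 + (787/(-1402) + (215 - 1*(-1044))/(-2210))) = (-35/2 + 269)/(1847 + (787/(-1402) + (215 - 1*(-1044))/(-2210))) = 503/(2*(1847 + (787*(-1/1402) + (215 + 1044)*(-1/2210)))) = 503/(2*(1847 + (-787/1402 + 1259*(-1/2210)))) = 503/(2*(1847 + (-787/1402 - 1259/2210))) = 503/(2*(1847 - 876097/774605)) = 503/(2*(1429819338/774605)) = (503/2)*(774605/1429819338) = 389626315/2859638676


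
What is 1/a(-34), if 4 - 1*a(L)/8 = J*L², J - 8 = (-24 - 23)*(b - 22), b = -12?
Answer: -1/14852256 ≈ -6.7330e-8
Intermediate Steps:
J = 1606 (J = 8 + (-24 - 23)*(-12 - 22) = 8 - 47*(-34) = 8 + 1598 = 1606)
a(L) = 32 - 12848*L²
1/a(-34) = 1/(32 - 12848*(-34)²) = 1/(32 - 12848*1156) = 1/(32 - 14852288) = 1/(-14852256) = -1/14852256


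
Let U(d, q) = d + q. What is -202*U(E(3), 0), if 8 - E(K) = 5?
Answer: -606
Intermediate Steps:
E(K) = 3 (E(K) = 8 - 1*5 = 8 - 5 = 3)
-202*U(E(3), 0) = -202*(3 + 0) = -202*3 = -606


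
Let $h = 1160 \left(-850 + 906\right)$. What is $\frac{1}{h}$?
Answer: $\frac{1}{64960} \approx 1.5394 \cdot 10^{-5}$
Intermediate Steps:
$h = 64960$ ($h = 1160 \cdot 56 = 64960$)
$\frac{1}{h} = \frac{1}{64960}$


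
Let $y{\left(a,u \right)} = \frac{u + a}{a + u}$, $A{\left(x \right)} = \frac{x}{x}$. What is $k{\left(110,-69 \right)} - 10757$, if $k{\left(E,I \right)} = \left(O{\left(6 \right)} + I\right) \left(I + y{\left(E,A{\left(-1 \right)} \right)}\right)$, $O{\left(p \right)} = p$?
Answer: $-6473$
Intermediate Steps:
$A{\left(x \right)} = 1$
$y{\left(a,u \right)} = 1$ ($y{\left(a,u \right)} = \frac{a + u}{a + u} = 1$)
$k{\left(E,I \right)} = \left(1 + I\right) \left(6 + I\right)$ ($k{\left(E,I \right)} = \left(6 + I\right) \left(I + 1\right) = \left(6 + I\right) \left(1 + I\right) = \left(1 + I\right) \left(6 + I\right)$)
$k{\left(110,-69 \right)} - 10757 = \left(6 + \left(-69\right)^{2} + 7 \left(-69\right)\right) - 10757 = \left(6 + 4761 - 483\right) - 10757 = 4284 - 10757 = -6473$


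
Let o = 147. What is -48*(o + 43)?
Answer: -9120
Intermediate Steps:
-48*(o + 43) = -48*(147 + 43) = -48*190 = -9120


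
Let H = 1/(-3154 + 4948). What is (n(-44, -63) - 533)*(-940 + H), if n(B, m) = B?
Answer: 973029143/1794 ≈ 5.4238e+5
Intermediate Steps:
H = 1/1794 ≈ 0.00055741
(n(-44, -63) - 533)*(-940 + H) = (-44 - 533)*(-940 + 1/1794) = -577*(-1686359/1794) = 973029143/1794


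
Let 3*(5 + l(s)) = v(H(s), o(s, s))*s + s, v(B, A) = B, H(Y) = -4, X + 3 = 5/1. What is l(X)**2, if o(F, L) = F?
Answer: 49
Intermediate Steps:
X = 2 (X = -3 + 5/1 = -3 + 5*1 = -3 + 5 = 2)
l(s) = -5 - s (l(s) = -5 + (-4*s + s)/3 = -5 + (-3*s)/3 = -5 - s)
l(X)**2 = (-5 - 1*2)**2 = (-5 - 2)**2 = (-7)**2 = 49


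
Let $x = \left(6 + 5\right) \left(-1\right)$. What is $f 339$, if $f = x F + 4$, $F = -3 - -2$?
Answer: $5085$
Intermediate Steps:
$F = -1$ ($F = -3 + 2 = -1$)
$x = -11$ ($x = 11 \left(-1\right) = -11$)
$f = 15$ ($f = \left(-11\right) \left(-1\right) + 4 = 11 + 4 = 15$)
$f 339 = 15 \cdot 339 = 5085$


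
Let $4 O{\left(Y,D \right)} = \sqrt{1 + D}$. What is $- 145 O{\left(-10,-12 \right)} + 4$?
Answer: $4 - \frac{145 i \sqrt{11}}{4} \approx 4.0 - 120.23 i$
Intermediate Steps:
$O{\left(Y,D \right)} = \frac{\sqrt{1 + D}}{4}$
$- 145 O{\left(-10,-12 \right)} + 4 = - 145 \frac{\sqrt{1 - 12}}{4} + 4 = - 145 \frac{\sqrt{-11}}{4} + 4 = - 145 \frac{i \sqrt{11}}{4} + 4 = - \frac{145 i \sqrt{11}}{4} + 4 = 4 - \frac{145 i \sqrt{11}}{4}$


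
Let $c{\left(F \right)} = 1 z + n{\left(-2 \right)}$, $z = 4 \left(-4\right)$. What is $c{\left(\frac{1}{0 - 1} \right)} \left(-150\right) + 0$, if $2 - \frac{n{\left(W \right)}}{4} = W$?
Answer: $0$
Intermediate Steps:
$n{\left(W \right)} = 8 - 4 W$
$z = -16$
$c{\left(F \right)} = 0$ ($c{\left(F \right)} = 1 \left(-16\right) + \left(8 - -8\right) = -16 + \left(8 + 8\right) = -16 + 16 = 0$)
$c{\left(\frac{1}{0 - 1} \right)} \left(-150\right) + 0 = 0 \left(-150\right) + 0 = 0 + 0 = 0$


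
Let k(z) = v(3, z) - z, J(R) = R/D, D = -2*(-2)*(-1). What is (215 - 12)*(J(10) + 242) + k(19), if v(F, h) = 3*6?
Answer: 97235/2 ≈ 48618.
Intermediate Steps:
D = -4 (D = 4*(-1) = -4)
v(F, h) = 18
J(R) = -R/4 (J(R) = R/(-4) = R*(-1/4) = -R/4)
k(z) = 18 - z
(215 - 12)*(J(10) + 242) + k(19) = (215 - 12)*(-1/4*10 + 242) + (18 - 1*19) = 203*(-5/2 + 242) + (18 - 19) = 203*(479/2) - 1 = 97237/2 - 1 = 97235/2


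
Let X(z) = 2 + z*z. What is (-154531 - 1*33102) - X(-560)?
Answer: -501235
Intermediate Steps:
X(z) = 2 + z²
(-154531 - 1*33102) - X(-560) = (-154531 - 1*33102) - (2 + (-560)²) = (-154531 - 33102) - (2 + 313600) = -187633 - 1*313602 = -187633 - 313602 = -501235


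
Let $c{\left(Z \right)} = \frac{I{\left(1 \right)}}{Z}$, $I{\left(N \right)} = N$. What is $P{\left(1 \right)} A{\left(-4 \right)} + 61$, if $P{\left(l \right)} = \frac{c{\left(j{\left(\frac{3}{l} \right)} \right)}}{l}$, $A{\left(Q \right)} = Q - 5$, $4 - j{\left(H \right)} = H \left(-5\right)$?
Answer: $\frac{1150}{19} \approx 60.526$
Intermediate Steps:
$j{\left(H \right)} = 4 + 5 H$ ($j{\left(H \right)} = 4 - H \left(-5\right) = 4 - - 5 H = 4 + 5 H$)
$c{\left(Z \right)} = \frac{1}{Z}$ ($c{\left(Z \right)} = 1 \frac{1}{Z} = \frac{1}{Z}$)
$A{\left(Q \right)} = -5 + Q$
$P{\left(l \right)} = \frac{1}{l \left(4 + \frac{15}{l}\right)}$ ($P{\left(l \right)} = \frac{1}{\left(4 + 5 \frac{3}{l}\right) l} = \frac{1}{\left(4 + \frac{15}{l}\right) l} = \frac{1}{l \left(4 + \frac{15}{l}\right)}$)
$P{\left(1 \right)} A{\left(-4 \right)} + 61 = \frac{-5 - 4}{15 + 4 \cdot 1} + 61 = \frac{1}{15 + 4} \left(-9\right) + 61 = \frac{1}{19} \left(-9\right) + 61 = - \frac{9}{19} + 61 = \frac{1150}{19}$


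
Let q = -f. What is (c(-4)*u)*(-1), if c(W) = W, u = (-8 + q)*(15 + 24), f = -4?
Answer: -624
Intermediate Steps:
q = 4 (q = -1*(-4) = 4)
u = -156 (u = (-8 + 4)*(15 + 24) = -4*39 = -156)
(c(-4)*u)*(-1) = -4*(-156)*(-1) = 624*(-1) = -624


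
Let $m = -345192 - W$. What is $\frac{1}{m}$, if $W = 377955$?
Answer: $- \frac{1}{723147} \approx -1.3828 \cdot 10^{-6}$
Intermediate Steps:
$m = -723147$ ($m = -345192 - 377955 = -723147$)
$\frac{1}{m} = \frac{1}{-723147} = - \frac{1}{723147}$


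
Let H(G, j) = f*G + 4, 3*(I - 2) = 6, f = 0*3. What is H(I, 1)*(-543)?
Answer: -2172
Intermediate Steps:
f = 0
I = 4 (I = 2 + (⅓)*6 = 2 + 2 = 4)
H(G, j) = 4 (H(G, j) = 0*G + 4 = 0 + 4 = 4)
H(I, 1)*(-543) = 4*(-543) = -2172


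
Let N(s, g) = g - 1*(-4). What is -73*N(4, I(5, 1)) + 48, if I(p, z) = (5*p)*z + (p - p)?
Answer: -2069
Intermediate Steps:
I(p, z) = 5*p*z (I(p, z) = 5*p*z + 0 = 5*p*z)
N(s, g) = 4 + g (N(s, g) = g + 4 = 4 + g)
-73*N(4, I(5, 1)) + 48 = -73*(4 + 5*5*1) + 48 = -73*(4 + 25) + 48 = -73*29 + 48 = -2117 + 48 = -2069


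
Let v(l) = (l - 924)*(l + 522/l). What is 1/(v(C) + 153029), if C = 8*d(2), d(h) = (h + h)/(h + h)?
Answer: 1/85932 ≈ 1.1637e-5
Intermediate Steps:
d(h) = 1 (d(h) = (2*h)/((2*h)) = (2*h)*(1/(2*h)) = 1)
C = 8 (C = 8*1 = 8)
v(l) = (-924 + l)*(l + 522/l)
1/(v(C) + 153029) = 1/((522 + 8² - 482328/8 - 924*8) + 153029) = 1/((522 + 64 - 482328*⅛ - 7392) + 153029) = 1/((522 + 64 - 60291 - 7392) + 153029) = 1/(-67097 + 153029) = 1/85932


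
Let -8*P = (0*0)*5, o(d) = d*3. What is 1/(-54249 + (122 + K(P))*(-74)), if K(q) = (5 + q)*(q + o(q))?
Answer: -1/63277 ≈ -1.5804e-5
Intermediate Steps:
o(d) = 3*d
P = 0 (P = -0*0*5/8 = -0*5 = -⅛*0 = 0)
K(q) = 4*q*(5 + q) (K(q) = (5 + q)*(q + 3*q) = (5 + q)*(4*q) = 4*q*(5 + q))
1/(-54249 + (122 + K(P))*(-74)) = 1/(-54249 + (122 + 4*0*(5 + 0))*(-74)) = 1/(-54249 + (122 + 4*0*5)*(-74)) = 1/(-54249 + (122 + 0)*(-74)) = 1/(-54249 + 122*(-74)) = 1/(-54249 - 9028) = 1/(-63277) = -1/63277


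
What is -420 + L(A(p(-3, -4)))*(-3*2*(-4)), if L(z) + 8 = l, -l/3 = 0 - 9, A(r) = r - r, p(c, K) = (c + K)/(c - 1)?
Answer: 36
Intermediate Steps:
p(c, K) = (K + c)/(-1 + c)
A(r) = 0
l = 27 (l = -3*(0 - 9) = -3*(-9) = 27)
L(z) = 19 (L(z) = -8 + 27 = 19)
-420 + L(A(p(-3, -4)))*(-3*2*(-4)) = -420 + 19*(-3*2*(-4)) = -420 + 19*(-6*(-4)) = -420 + 19*24 = -420 + 456 = 36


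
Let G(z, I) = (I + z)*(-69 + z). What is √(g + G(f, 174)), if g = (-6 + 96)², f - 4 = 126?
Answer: 2*√6661 ≈ 163.23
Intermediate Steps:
f = 130 (f = 4 + 126 = 130)
g = 8100 (g = 90² = 8100)
G(z, I) = (-69 + z)*(I + z)
√(g + G(f, 174)) = √(8100 + (130² - 69*174 - 69*130 + 174*130)) = √(8100 + (16900 - 12006 - 8970 + 22620)) = √(8100 + 18544) = √26644 = 2*√6661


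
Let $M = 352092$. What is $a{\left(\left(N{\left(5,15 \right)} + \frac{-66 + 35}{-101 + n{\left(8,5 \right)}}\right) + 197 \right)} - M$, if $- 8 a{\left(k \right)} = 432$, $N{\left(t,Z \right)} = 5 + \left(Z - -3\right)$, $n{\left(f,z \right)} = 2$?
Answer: $-352146$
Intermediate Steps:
$N{\left(t,Z \right)} = 8 + Z$ ($N{\left(t,Z \right)} = 5 + \left(Z + 3\right) = 5 + \left(3 + Z\right) = 8 + Z$)
$a{\left(k \right)} = -54$ ($a{\left(k \right)} = \left(- \frac{1}{8}\right) 432 = -54$)
$a{\left(\left(N{\left(5,15 \right)} + \frac{-66 + 35}{-101 + n{\left(8,5 \right)}}\right) + 197 \right)} - M = -54 - 352092 = -352146$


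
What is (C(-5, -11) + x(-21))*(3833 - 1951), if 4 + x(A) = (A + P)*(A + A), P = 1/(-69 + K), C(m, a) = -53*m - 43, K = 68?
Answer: 2149244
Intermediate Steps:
C(m, a) = -43 - 53*m
P = -1 (P = 1/(-69 + 68) = 1/(-1) = -1)
x(A) = -4 + 2*A*(-1 + A) (x(A) = -4 + (A - 1)*(A + A) = -4 + (-1 + A)*(2*A) = -4 + 2*A*(-1 + A))
(C(-5, -11) + x(-21))*(3833 - 1951) = ((-43 - 53*(-5)) + (-4 - 2*(-21) + 2*(-21)**2))*(3833 - 1951) = ((-43 + 265) + (-4 + 42 + 2*441))*1882 = (222 + (-4 + 42 + 882))*1882 = (222 + 920)*1882 = 1142*1882 = 2149244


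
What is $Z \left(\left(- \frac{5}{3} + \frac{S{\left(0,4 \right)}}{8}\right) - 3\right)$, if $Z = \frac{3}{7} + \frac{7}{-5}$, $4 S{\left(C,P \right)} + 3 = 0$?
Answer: $\frac{7769}{1680} \approx 4.6244$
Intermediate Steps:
$S{\left(C,P \right)} = - \frac{3}{4}$ ($S{\left(C,P \right)} = - \frac{3}{4} + \frac{1}{4} \cdot 0 = - \frac{3}{4} + 0 = - \frac{3}{4}$)
$Z = - \frac{34}{35}$ ($Z = 3 \cdot \frac{1}{7} + 7 \left(- \frac{1}{5}\right) = \frac{3}{7} - \frac{7}{5} = - \frac{34}{35} \approx -0.97143$)
$Z \left(\left(- \frac{5}{3} + \frac{S{\left(0,4 \right)}}{8}\right) - 3\right) = - \frac{34 \left(\left(- \frac{5}{3} - \frac{3}{4 \cdot 8}\right) - 3\right)}{35} = - \frac{34 \left(\left(\left(-5\right) \frac{1}{3} - \frac{3}{32}\right) - 3\right)}{35} = - \frac{34 \left(\left(- \frac{5}{3} - \frac{3}{32}\right) - 3\right)}{35} = - \frac{34 \left(- \frac{169}{96} - 3\right)}{35} = \left(- \frac{34}{35}\right) \left(- \frac{457}{96}\right) = \frac{7769}{1680}$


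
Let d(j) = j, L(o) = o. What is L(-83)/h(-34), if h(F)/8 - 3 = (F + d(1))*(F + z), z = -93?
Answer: -83/33552 ≈ -0.0024738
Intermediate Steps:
h(F) = 24 + 8*(1 + F)*(-93 + F) (h(F) = 24 + 8*((F + 1)*(F - 93)) = 24 + 8*((1 + F)*(-93 + F)) = 24 + 8*(1 + F)*(-93 + F))
L(-83)/h(-34) = -83/(-720 - 736*(-34) + 8*(-34)**2) = -83/(-720 + 25024 + 8*1156) = -83/(-720 + 25024 + 9248) = -83/33552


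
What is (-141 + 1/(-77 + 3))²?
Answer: 108889225/5476 ≈ 19885.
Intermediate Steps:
(-141 + 1/(-77 + 3))² = (-141 + 1/(-74))² = (-141 - 1/74)² = (-10435/74)² = 108889225/5476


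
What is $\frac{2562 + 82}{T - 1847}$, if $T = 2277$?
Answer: $\frac{1322}{215} \approx 6.1488$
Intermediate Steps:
$\frac{2562 + 82}{T - 1847} = \frac{2562 + 82}{2277 - 1847} = \frac{2644}{430} = 2644 \cdot \frac{1}{430} = \frac{1322}{215}$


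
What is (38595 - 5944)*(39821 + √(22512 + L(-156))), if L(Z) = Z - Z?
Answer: 1300195471 + 130604*√1407 ≈ 1.3051e+9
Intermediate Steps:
L(Z) = 0
(38595 - 5944)*(39821 + √(22512 + L(-156))) = (38595 - 5944)*(39821 + √(22512 + 0)) = 32651*(39821 + √22512) = 32651*(39821 + 4*√1407) = 1300195471 + 130604*√1407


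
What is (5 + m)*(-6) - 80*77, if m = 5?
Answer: -6220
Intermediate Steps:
(5 + m)*(-6) - 80*77 = (5 + 5)*(-6) - 80*77 = 10*(-6) - 6160 = -60 - 6160 = -6220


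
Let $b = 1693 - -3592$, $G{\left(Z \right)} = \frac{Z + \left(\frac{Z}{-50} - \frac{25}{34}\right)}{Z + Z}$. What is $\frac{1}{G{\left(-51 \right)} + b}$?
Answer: $\frac{21675}{114563152} \approx 0.0001892$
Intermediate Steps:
$G{\left(Z \right)} = \frac{- \frac{25}{34} + \frac{49 Z}{50}}{2 Z}$ ($G{\left(Z \right)} = \frac{Z + \left(Z \left(- \frac{1}{50}\right) - \frac{25}{34}\right)}{2 Z} = \left(Z - \left(\frac{25}{34} + \frac{Z}{50}\right)\right) \frac{1}{2 Z} = \left(- \frac{25}{34} + \frac{49 Z}{50}\right) \frac{1}{2 Z} = \frac{- \frac{25}{34} + \frac{49 Z}{50}}{2 Z}$)
$b = 5285$ ($b = 1693 + 3592 = 5285$)
$\frac{1}{G{\left(-51 \right)} + b} = \frac{1}{\frac{-625 + 833 \left(-51\right)}{1700 \left(-51\right)} + 5285} = \frac{1}{\frac{1}{1700} \left(- \frac{1}{51}\right) \left(-625 - 42483\right) + 5285} = \frac{1}{\frac{1}{1700} \left(- \frac{1}{51}\right) \left(-43108\right) + 5285} = \frac{1}{\frac{10777}{21675} + 5285} = \frac{1}{\frac{114563152}{21675}} = \frac{21675}{114563152}$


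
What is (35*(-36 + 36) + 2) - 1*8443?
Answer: -8441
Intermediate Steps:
(35*(-36 + 36) + 2) - 1*8443 = (35*0 + 2) - 8443 = (0 + 2) - 8443 = 2 - 8443 = -8441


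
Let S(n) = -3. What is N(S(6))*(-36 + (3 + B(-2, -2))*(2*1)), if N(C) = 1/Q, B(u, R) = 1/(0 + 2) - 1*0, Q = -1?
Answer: 29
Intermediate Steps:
B(u, R) = 1/2 (B(u, R) = 1/2 + 0 = 1/2)
N(C) = -1 (N(C) = 1/(-1) = -1)
N(S(6))*(-36 + (3 + B(-2, -2))*(2*1)) = -(-36 + (3 + 1/2)*(2*1)) = -(-36 + (7/2)*2) = -(-36 + 7) = -1*(-29) = 29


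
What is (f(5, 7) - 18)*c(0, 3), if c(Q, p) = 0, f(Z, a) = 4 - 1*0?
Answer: 0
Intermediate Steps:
f(Z, a) = 4 (f(Z, a) = 4 + 0 = 4)
(f(5, 7) - 18)*c(0, 3) = (4 - 18)*0 = -14*0 = 0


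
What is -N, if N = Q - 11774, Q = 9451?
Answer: 2323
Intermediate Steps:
N = -2323 (N = 9451 - 11774 = -2323)
-N = -1*(-2323) = 2323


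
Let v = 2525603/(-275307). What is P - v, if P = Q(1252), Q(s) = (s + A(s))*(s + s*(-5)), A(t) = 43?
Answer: -1785462479917/275307 ≈ -6.4854e+6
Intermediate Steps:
Q(s) = -4*s*(43 + s) (Q(s) = (s + 43)*(s + s*(-5)) = (43 + s)*(s - 5*s) = (43 + s)*(-4*s) = -4*s*(43 + s))
v = -2525603/275307 (v = 2525603*(-1/275307) = -2525603/275307 ≈ -9.1738)
P = -6485360 (P = -4*1252*(43 + 1252) = -4*1252*1295 = -6485360)
P - v = -6485360 - 1*(-2525603/275307) = -6485360 + 2525603/275307 = -1785462479917/275307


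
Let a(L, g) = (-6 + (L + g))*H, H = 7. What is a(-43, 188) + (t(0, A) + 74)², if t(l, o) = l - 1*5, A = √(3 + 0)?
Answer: 5734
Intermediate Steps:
A = √3 ≈ 1.7320
t(l, o) = -5 + l (t(l, o) = l - 5 = -5 + l)
a(L, g) = -42 + 7*L + 7*g (a(L, g) = (-6 + (L + g))*7 = (-6 + L + g)*7 = -42 + 7*L + 7*g)
a(-43, 188) + (t(0, A) + 74)² = (-42 + 7*(-43) + 7*188) + ((-5 + 0) + 74)² = (-42 - 301 + 1316) + (-5 + 74)² = 973 + 69² = 973 + 4761 = 5734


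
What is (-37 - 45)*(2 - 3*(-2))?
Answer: -656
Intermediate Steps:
(-37 - 45)*(2 - 3*(-2)) = -82*(2 + 6) = -82*8 = -656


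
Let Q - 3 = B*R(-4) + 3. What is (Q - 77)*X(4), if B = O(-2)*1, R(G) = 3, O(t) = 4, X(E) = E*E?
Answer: -944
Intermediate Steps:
X(E) = E²
B = 4 (B = 4*1 = 4)
Q = 18 (Q = 3 + (4*3 + 3) = 3 + (12 + 3) = 3 + 15 = 18)
(Q - 77)*X(4) = (18 - 77)*4² = -59*16 = -944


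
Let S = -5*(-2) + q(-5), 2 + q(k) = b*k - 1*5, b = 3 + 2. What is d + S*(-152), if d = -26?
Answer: 3318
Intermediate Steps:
b = 5
q(k) = -7 + 5*k (q(k) = -2 + (5*k - 1*5) = -2 + (5*k - 5) = -2 + (-5 + 5*k) = -7 + 5*k)
S = -22 (S = -5*(-2) + (-7 + 5*(-5)) = 10 + (-7 - 25) = 10 - 32 = -22)
d + S*(-152) = -26 - 22*(-152) = -26 + 3344 = 3318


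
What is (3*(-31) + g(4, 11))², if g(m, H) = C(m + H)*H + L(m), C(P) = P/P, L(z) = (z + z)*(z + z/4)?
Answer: 1764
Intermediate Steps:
L(z) = 5*z²/2 (L(z) = (2*z)*(z + z*(¼)) = (2*z)*(z + z/4) = (2*z)*(5*z/4) = 5*z²/2)
C(P) = 1
g(m, H) = H + 5*m²/2 (g(m, H) = 1*H + 5*m²/2 = H + 5*m²/2)
(3*(-31) + g(4, 11))² = (3*(-31) + (11 + (5/2)*4²))² = (-93 + (11 + (5/2)*16))² = (-93 + (11 + 40))² = (-93 + 51)² = (-42)² = 1764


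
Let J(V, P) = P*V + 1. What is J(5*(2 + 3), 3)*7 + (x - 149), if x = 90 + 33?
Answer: 506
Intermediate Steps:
J(V, P) = 1 + P*V
x = 123
J(5*(2 + 3), 3)*7 + (x - 149) = (1 + 3*(5*(2 + 3)))*7 + (123 - 149) = (1 + 3*(5*5))*7 - 26 = (1 + 3*25)*7 - 26 = (1 + 75)*7 - 26 = 76*7 - 26 = 532 - 26 = 506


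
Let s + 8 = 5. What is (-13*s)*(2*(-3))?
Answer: -234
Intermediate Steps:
s = -3 (s = -8 + 5 = -3)
(-13*s)*(2*(-3)) = (-13*(-3))*(2*(-3)) = 39*(-6) = -234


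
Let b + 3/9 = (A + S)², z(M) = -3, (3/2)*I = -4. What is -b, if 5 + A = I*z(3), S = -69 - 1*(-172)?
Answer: -33707/3 ≈ -11236.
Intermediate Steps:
I = -8/3 (I = (⅔)*(-4) = -8/3 ≈ -2.6667)
S = 103 (S = -69 + 172 = 103)
A = 3 (A = -5 - 8/3*(-3) = -5 + 8 = 3)
b = 33707/3 (b = -⅓ + (3 + 103)² = -⅓ + 106² = -⅓ + 11236 = 33707/3 ≈ 11236.)
-b = -1*33707/3 = -33707/3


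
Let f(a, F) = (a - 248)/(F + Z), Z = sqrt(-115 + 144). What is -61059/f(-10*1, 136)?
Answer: 1384004/43 + 20353*sqrt(29)/86 ≈ 33461.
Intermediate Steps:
Z = sqrt(29) ≈ 5.3852
f(a, F) = (-248 + a)/(F + sqrt(29)) (f(a, F) = (a - 248)/(F + sqrt(29)) = (-248 + a)/(F + sqrt(29)))
-61059/f(-10*1, 136) = -61059*(136 + sqrt(29))/(-248 - 10*1) = -61059*(136 + sqrt(29))/(-248 - 10) = -(-1384004/43 - 20353*sqrt(29)/86) = -61059*(-68/129 - sqrt(29)/258) = 1384004/43 + 20353*sqrt(29)/86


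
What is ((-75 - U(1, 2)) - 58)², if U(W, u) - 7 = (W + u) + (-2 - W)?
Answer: 19600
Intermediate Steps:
U(W, u) = 5 + u (U(W, u) = 7 + ((W + u) + (-2 - W)) = 7 + (-2 + u) = 5 + u)
((-75 - U(1, 2)) - 58)² = ((-75 - (5 + 2)) - 58)² = ((-75 - 1*7) - 58)² = ((-75 - 7) - 58)² = (-82 - 58)² = (-140)² = 19600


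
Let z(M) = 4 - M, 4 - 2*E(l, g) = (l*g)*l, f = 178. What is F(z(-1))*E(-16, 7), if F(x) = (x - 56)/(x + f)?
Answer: 15198/61 ≈ 249.15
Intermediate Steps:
E(l, g) = 2 - g*l**2/2 (E(l, g) = 2 - l*g*l/2 = 2 - g*l*l/2 = 2 - g*l**2/2)
F(x) = (-56 + x)/(178 + x) (F(x) = (x - 56)/(x + 178) = (-56 + x)/(178 + x))
F(z(-1))*E(-16, 7) = ((-56 + (4 - 1*(-1)))/(178 + (4 - 1*(-1))))*(2 - 1/2*7*(-16)**2) = ((-56 + (4 + 1))/(178 + (4 + 1)))*(2 - 1/2*7*256) = ((-56 + 5)/(178 + 5))*(2 - 896) = (-51/183)*(-894) = ((1/183)*(-51))*(-894) = -17/61*(-894) = 15198/61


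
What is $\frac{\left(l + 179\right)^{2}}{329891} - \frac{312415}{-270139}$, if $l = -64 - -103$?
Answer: $\frac{115900982601}{89116424849} \approx 1.3006$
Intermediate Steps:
$l = 39$ ($l = -64 + 103 = 39$)
$\frac{\left(l + 179\right)^{2}}{329891} - \frac{312415}{-270139} = \frac{\left(39 + 179\right)^{2}}{329891} - \frac{312415}{-270139} = 218^{2} \cdot \frac{1}{329891} - - \frac{312415}{270139} = 47524 \cdot \frac{1}{329891} + \frac{312415}{270139} = \frac{47524}{329891} + \frac{312415}{270139} = \frac{115900982601}{89116424849}$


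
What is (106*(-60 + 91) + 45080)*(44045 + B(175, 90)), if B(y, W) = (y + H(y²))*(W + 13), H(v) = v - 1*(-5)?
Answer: 155591487360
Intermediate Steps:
H(v) = 5 + v (H(v) = v + 5 = 5 + v)
B(y, W) = (13 + W)*(5 + y + y²) (B(y, W) = (y + (5 + y²))*(W + 13) = (5 + y + y²)*(13 + W) = (13 + W)*(5 + y + y²))
(106*(-60 + 91) + 45080)*(44045 + B(175, 90)) = (106*(-60 + 91) + 45080)*(44045 + (65 + 13*175 + 13*175² + 90*175 + 90*(5 + 175²))) = (106*31 + 45080)*(44045 + (65 + 2275 + 13*30625 + 15750 + 90*(5 + 30625))) = (3286 + 45080)*(44045 + (65 + 2275 + 398125 + 15750 + 90*30630)) = 48366*(44045 + (65 + 2275 + 398125 + 15750 + 2756700)) = 48366*(44045 + 3172915) = 48366*3216960 = 155591487360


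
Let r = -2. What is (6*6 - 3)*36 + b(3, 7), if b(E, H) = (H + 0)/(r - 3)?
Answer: 5933/5 ≈ 1186.6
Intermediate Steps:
b(E, H) = -H/5 (b(E, H) = (H + 0)/(-2 - 3) = H/(-5) = H*(-⅕) = -H/5)
(6*6 - 3)*36 + b(3, 7) = (6*6 - 3)*36 - ⅕*7 = (36 - 3)*36 - 7/5 = 33*36 - 7/5 = 1188 - 7/5 = 5933/5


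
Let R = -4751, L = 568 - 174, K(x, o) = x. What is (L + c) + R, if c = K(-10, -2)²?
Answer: -4257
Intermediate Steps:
L = 394
c = 100 (c = (-10)² = 100)
(L + c) + R = (394 + 100) - 4751 = 494 - 4751 = -4257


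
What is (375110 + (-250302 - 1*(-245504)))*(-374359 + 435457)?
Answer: 22625322576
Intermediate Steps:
(375110 + (-250302 - 1*(-245504)))*(-374359 + 435457) = (375110 + (-250302 + 245504))*61098 = (375110 - 4798)*61098 = 370312*61098 = 22625322576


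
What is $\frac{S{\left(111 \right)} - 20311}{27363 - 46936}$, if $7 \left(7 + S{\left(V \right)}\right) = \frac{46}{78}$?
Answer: $\frac{5546791}{5343429} \approx 1.0381$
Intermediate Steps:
$S{\left(V \right)} = - \frac{1888}{273}$ ($S{\left(V \right)} = -7 + \frac{46 \cdot \frac{1}{78}}{7} = -7 + \frac{1}{7} \cdot \frac{23}{39} = -7 + \frac{23}{273} = - \frac{1888}{273}$)
$\frac{S{\left(111 \right)} - 20311}{27363 - 46936} = \frac{- \frac{1888}{273} - 20311}{27363 - 46936} = - \frac{5546791}{273 \left(-19573\right)} = \left(- \frac{5546791}{273}\right) \left(- \frac{1}{19573}\right) = \frac{5546791}{5343429}$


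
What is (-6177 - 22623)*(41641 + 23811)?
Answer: -1885017600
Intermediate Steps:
(-6177 - 22623)*(41641 + 23811) = -28800*65452 = -1885017600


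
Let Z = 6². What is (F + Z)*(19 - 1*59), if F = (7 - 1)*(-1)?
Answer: -1200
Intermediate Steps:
F = -6 (F = 6*(-1) = -6)
Z = 36
(F + Z)*(19 - 1*59) = (-6 + 36)*(19 - 1*59) = 30*(19 - 59) = 30*(-40) = -1200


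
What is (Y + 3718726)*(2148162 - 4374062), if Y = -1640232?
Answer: -4626519794600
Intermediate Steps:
(Y + 3718726)*(2148162 - 4374062) = (-1640232 + 3718726)*(2148162 - 4374062) = 2078494*(-2225900) = -4626519794600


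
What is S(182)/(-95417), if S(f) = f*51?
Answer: -1326/13631 ≈ -0.097278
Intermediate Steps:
S(f) = 51*f
S(182)/(-95417) = (51*182)/(-95417) = 9282*(-1/95417) = -1326/13631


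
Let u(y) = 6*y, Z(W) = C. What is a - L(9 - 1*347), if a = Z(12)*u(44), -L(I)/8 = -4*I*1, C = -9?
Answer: 8440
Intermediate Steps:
Z(W) = -9
L(I) = 32*I (L(I) = -8*(-4*I) = -(-32)*I = 32*I)
a = -2376 (a = -54*44 = -9*264 = -2376)
a - L(9 - 1*347) = -2376 - 32*(9 - 1*347) = -2376 - 32*(9 - 347) = -2376 - 32*(-338) = -2376 - 1*(-10816) = -2376 + 10816 = 8440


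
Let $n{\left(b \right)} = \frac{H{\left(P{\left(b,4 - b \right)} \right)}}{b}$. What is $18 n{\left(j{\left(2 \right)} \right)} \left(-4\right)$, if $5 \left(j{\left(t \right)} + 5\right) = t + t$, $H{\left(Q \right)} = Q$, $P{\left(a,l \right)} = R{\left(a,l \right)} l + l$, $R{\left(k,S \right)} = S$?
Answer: $\frac{45264}{35} \approx 1293.3$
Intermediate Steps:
$P{\left(a,l \right)} = l + l^{2}$ ($P{\left(a,l \right)} = l l + l = l^{2} + l = l + l^{2}$)
$j{\left(t \right)} = -5 + \frac{2 t}{5}$ ($j{\left(t \right)} = -5 + \frac{t + t}{5} = -5 + \frac{2 t}{5}$)
$n{\left(b \right)} = \frac{\left(4 - b\right) \left(5 - b\right)}{b}$ ($n{\left(b \right)} = \frac{\left(4 - b\right) \left(1 - \left(-4 + b\right)\right)}{b} = \frac{\left(4 - b\right) \left(5 - b\right)}{b}$)
$18 n{\left(j{\left(2 \right)} \right)} \left(-4\right) = 18 \left(-9 + \left(-5 + \frac{2}{5} \cdot 2\right) + \frac{20}{-5 + \frac{2}{5} \cdot 2}\right) \left(-4\right) = 18 \left(-9 + \left(-5 + \frac{4}{5}\right) + \frac{20}{-5 + \frac{4}{5}}\right) \left(-4\right) = 18 \left(-9 - \frac{21}{5} + \frac{20}{- \frac{21}{5}}\right) \left(-4\right) = 18 \left(-9 - \frac{21}{5} + 20 \left(- \frac{5}{21}\right)\right) \left(-4\right) = 18 \left(-9 - \frac{21}{5} - \frac{100}{21}\right) \left(-4\right) = 18 \left(- \frac{1886}{105}\right) \left(-4\right) = \left(- \frac{11316}{35}\right) \left(-4\right) = \frac{45264}{35}$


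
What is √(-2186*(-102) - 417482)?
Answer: I*√194510 ≈ 441.03*I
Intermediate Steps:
√(-2186*(-102) - 417482) = √(222972 - 417482) = √(-194510) = I*√194510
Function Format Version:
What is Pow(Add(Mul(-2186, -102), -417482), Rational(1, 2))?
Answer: Mul(I, Pow(194510, Rational(1, 2))) ≈ Mul(441.03, I)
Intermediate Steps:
Pow(Add(Mul(-2186, -102), -417482), Rational(1, 2)) = Pow(Add(222972, -417482), Rational(1, 2)) = Pow(-194510, Rational(1, 2)) = Mul(I, Pow(194510, Rational(1, 2)))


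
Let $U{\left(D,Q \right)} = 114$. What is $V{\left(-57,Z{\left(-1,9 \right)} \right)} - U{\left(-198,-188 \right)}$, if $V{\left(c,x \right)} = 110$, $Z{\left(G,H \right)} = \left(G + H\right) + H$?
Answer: $-4$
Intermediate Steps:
$Z{\left(G,H \right)} = G + 2 H$
$V{\left(-57,Z{\left(-1,9 \right)} \right)} - U{\left(-198,-188 \right)} = 110 - 114 = -4$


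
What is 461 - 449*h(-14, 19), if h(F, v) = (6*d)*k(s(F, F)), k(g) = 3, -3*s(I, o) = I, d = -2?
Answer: 16625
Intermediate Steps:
s(I, o) = -I/3
h(F, v) = -36 (h(F, v) = (6*(-2))*3 = -12*3 = -36)
461 - 449*h(-14, 19) = 461 - 449*(-36) = 461 + 16164 = 16625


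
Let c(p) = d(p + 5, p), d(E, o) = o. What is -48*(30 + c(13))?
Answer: -2064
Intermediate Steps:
c(p) = p
-48*(30 + c(13)) = -48*(30 + 13) = -48*43 = -2064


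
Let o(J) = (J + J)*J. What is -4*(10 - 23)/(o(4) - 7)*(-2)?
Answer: -104/25 ≈ -4.1600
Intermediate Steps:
o(J) = 2*J**2 (o(J) = (2*J)*J = 2*J**2)
-4*(10 - 23)/(o(4) - 7)*(-2) = -4*(10 - 23)/(2*4**2 - 7)*(-2) = -(-52)/(2*16 - 7)*(-2) = -(-52)/(32 - 7)*(-2) = -(-52)/25*(-2) = -4*(-13/25)*(-2) = (52/25)*(-2) = -104/25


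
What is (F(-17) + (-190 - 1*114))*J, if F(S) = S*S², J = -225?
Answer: 1173825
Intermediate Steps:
F(S) = S³
(F(-17) + (-190 - 1*114))*J = ((-17)³ + (-190 - 1*114))*(-225) = (-4913 + (-190 - 114))*(-225) = (-4913 - 304)*(-225) = -5217*(-225) = 1173825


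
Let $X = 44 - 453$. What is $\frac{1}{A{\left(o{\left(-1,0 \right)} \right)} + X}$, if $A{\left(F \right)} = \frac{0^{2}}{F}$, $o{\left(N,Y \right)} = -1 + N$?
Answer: $- \frac{1}{409} \approx -0.002445$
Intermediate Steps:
$X = -409$ ($X = 44 - 453 = -409$)
$A{\left(F \right)} = 0$ ($A{\left(F \right)} = \frac{0}{F} = 0$)
$\frac{1}{A{\left(o{\left(-1,0 \right)} \right)} + X} = \frac{1}{0 - 409} = \frac{1}{-409} = - \frac{1}{409}$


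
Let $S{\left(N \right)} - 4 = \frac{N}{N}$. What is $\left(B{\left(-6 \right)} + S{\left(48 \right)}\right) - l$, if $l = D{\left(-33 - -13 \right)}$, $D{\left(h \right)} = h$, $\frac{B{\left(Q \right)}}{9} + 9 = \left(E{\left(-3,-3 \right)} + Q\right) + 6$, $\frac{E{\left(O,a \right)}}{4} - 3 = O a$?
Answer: $376$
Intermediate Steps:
$E{\left(O,a \right)} = 12 + 4 O a$
$B{\left(Q \right)} = 405 + 9 Q$ ($B{\left(Q \right)} = -81 + 9 \left(\left(\left(12 + 4 \left(-3\right) \left(-3\right)\right) + Q\right) + 6\right) = -81 + 9 \left(\left(\left(12 + 36\right) + Q\right) + 6\right) = -81 + 9 \left(\left(48 + Q\right) + 6\right) = -81 + 9 \left(54 + Q\right) = -81 + \left(486 + 9 Q\right) = 405 + 9 Q$)
$S{\left(N \right)} = 5$ ($S{\left(N \right)} = 4 + \frac{N}{N} = 4 + 1 = 5$)
$l = -20$ ($l = -33 - -13 = -33 + 13 = -20$)
$\left(B{\left(-6 \right)} + S{\left(48 \right)}\right) - l = \left(\left(405 + 9 \left(-6\right)\right) + 5\right) - -20 = \left(\left(405 - 54\right) + 5\right) + 20 = \left(351 + 5\right) + 20 = 356 + 20 = 376$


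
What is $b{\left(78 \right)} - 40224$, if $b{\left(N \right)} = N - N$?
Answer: $-40224$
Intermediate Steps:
$b{\left(N \right)} = 0$
$b{\left(78 \right)} - 40224 = 0 - 40224 = -40224$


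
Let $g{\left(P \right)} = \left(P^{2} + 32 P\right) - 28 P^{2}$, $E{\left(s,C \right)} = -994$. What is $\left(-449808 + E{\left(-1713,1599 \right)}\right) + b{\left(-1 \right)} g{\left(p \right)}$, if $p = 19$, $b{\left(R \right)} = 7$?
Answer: $-514775$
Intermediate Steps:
$g{\left(P \right)} = - 27 P^{2} + 32 P$
$\left(-449808 + E{\left(-1713,1599 \right)}\right) + b{\left(-1 \right)} g{\left(p \right)} = \left(-449808 - 994\right) + 7 \cdot 19 \left(32 - 513\right) = -450802 + 7 \cdot 19 \left(32 - 513\right) = -450802 + 7 \cdot 19 \left(-481\right) = -450802 + 7 \left(-9139\right) = -450802 - 63973 = -514775$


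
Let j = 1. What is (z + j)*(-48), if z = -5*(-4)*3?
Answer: -2928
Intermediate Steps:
z = 60 (z = 20*3 = 60)
(z + j)*(-48) = (60 + 1)*(-48) = 61*(-48) = -2928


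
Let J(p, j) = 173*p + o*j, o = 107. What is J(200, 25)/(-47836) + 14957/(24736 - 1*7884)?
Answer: 5457797/50383267 ≈ 0.10833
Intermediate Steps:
J(p, j) = 107*j + 173*p (J(p, j) = 173*p + 107*j = 107*j + 173*p)
J(200, 25)/(-47836) + 14957/(24736 - 1*7884) = (107*25 + 173*200)/(-47836) + 14957/(24736 - 1*7884) = (2675 + 34600)*(-1/47836) + 14957/(24736 - 7884) = 37275*(-1/47836) + 14957/16852 = -37275/47836 + 14957*(1/16852) = -37275/47836 + 14957/16852 = 5457797/50383267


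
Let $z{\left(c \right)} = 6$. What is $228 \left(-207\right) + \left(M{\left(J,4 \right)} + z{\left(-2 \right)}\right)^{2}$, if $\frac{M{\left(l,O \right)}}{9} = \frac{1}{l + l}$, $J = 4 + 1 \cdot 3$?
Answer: $- \frac{9241767}{196} \approx -47152.0$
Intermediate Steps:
$J = 7$ ($J = 4 + 3 = 7$)
$M{\left(l,O \right)} = \frac{9}{2 l}$ ($M{\left(l,O \right)} = \frac{9}{l + l} = \frac{9}{2 l}$)
$228 \left(-207\right) + \left(M{\left(J,4 \right)} + z{\left(-2 \right)}\right)^{2} = 228 \left(-207\right) + \left(\frac{9}{2 \cdot 7} + 6\right)^{2} = -47196 + \left(\frac{9}{2} \cdot \frac{1}{7} + 6\right)^{2} = -47196 + \left(\frac{9}{14} + 6\right)^{2} = -47196 + \left(\frac{93}{14}\right)^{2} = -47196 + \frac{8649}{196} = - \frac{9241767}{196}$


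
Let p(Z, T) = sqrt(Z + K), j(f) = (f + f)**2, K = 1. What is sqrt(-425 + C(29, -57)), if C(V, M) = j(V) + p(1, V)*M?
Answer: sqrt(2939 - 57*sqrt(2)) ≈ 53.464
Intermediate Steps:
j(f) = 4*f**2 (j(f) = (2*f)**2 = 4*f**2)
p(Z, T) = sqrt(1 + Z) (p(Z, T) = sqrt(Z + 1) = sqrt(1 + Z))
C(V, M) = 4*V**2 + M*sqrt(2) (C(V, M) = 4*V**2 + sqrt(1 + 1)*M = 4*V**2 + sqrt(2)*M = 4*V**2 + M*sqrt(2))
sqrt(-425 + C(29, -57)) = sqrt(-425 + (4*29**2 - 57*sqrt(2))) = sqrt(-425 + (4*841 - 57*sqrt(2))) = sqrt(-425 + (3364 - 57*sqrt(2))) = sqrt(2939 - 57*sqrt(2))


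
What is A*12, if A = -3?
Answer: -36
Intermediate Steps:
A*12 = -3*12 = -36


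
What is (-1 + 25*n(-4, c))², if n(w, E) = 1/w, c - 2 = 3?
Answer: 841/16 ≈ 52.563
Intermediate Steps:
c = 5 (c = 2 + 3 = 5)
(-1 + 25*n(-4, c))² = (-1 + 25/(-4))² = (-1 + 25*(-¼))² = (-1 - 25/4)² = (-29/4)² = 841/16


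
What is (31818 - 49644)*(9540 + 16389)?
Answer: -462210354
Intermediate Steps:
(31818 - 49644)*(9540 + 16389) = -17826*25929 = -462210354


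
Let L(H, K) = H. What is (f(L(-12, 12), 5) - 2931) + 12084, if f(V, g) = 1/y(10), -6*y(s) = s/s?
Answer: 9147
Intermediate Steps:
y(s) = -⅙ (y(s) = -s/(6*s) = -⅙*1 = -⅙)
f(V, g) = -6 (f(V, g) = 1/(-⅙) = -6)
(f(L(-12, 12), 5) - 2931) + 12084 = (-6 - 2931) + 12084 = -2937 + 12084 = 9147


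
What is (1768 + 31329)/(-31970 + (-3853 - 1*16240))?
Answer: -33097/52063 ≈ -0.63571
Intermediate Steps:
(1768 + 31329)/(-31970 + (-3853 - 1*16240)) = 33097/(-31970 + (-3853 - 16240)) = 33097/(-31970 - 20093) = 33097/(-52063) = 33097*(-1/52063) = -33097/52063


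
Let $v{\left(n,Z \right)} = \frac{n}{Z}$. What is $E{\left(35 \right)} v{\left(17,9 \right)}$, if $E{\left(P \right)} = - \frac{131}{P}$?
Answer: $- \frac{2227}{315} \approx -7.0698$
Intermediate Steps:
$E{\left(35 \right)} v{\left(17,9 \right)} = - \frac{131}{35} \cdot \frac{17}{9} = \left(-131\right) \frac{1}{35} \cdot 17 \cdot \frac{1}{9} = \left(- \frac{131}{35}\right) \frac{17}{9} = - \frac{2227}{315}$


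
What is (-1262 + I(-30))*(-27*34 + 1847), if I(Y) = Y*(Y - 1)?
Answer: -308428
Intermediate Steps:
I(Y) = Y*(-1 + Y)
(-1262 + I(-30))*(-27*34 + 1847) = (-1262 - 30*(-1 - 30))*(-27*34 + 1847) = (-1262 - 30*(-31))*(-918 + 1847) = (-1262 + 930)*929 = -332*929 = -308428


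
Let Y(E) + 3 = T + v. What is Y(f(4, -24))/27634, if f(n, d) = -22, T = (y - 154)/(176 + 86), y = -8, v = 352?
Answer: 22819/1810027 ≈ 0.012607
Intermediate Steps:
T = -81/131 (T = (-8 - 154)/(176 + 86) = -162/262 = -162*1/262 = -81/131 ≈ -0.61832)
Y(E) = 45638/131 (Y(E) = -3 + (-81/131 + 352) = -3 + 46031/131 = 45638/131)
Y(f(4, -24))/27634 = (45638/131)/27634 = (45638/131)*(1/27634) = 22819/1810027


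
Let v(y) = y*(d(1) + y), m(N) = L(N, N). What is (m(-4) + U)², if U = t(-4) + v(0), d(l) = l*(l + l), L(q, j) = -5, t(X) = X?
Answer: 81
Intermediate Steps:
m(N) = -5
d(l) = 2*l² (d(l) = l*(2*l) = 2*l²)
v(y) = y*(2 + y) (v(y) = y*(2*1² + y) = y*(2*1 + y) = y*(2 + y))
U = -4 (U = -4 + 0*(2 + 0) = -4 + 0*2 = -4 + 0 = -4)
(m(-4) + U)² = (-5 - 4)² = (-9)² = 81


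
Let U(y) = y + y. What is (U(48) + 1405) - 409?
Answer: 1092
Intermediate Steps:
U(y) = 2*y
(U(48) + 1405) - 409 = (2*48 + 1405) - 409 = (96 + 1405) - 409 = 1501 - 409 = 1092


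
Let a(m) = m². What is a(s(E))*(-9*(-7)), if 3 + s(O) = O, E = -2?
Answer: 1575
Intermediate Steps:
s(O) = -3 + O
a(s(E))*(-9*(-7)) = (-3 - 2)²*(-9*(-7)) = (-5)²*63 = 25*63 = 1575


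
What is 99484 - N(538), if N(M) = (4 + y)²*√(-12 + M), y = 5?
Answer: 99484 - 81*√526 ≈ 97626.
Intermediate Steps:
N(M) = 81*√(-12 + M) (N(M) = (4 + 5)²*√(-12 + M) = 9²*√(-12 + M) = 81*√(-12 + M))
99484 - N(538) = 99484 - 81*√(-12 + 538) = 99484 - 81*√526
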